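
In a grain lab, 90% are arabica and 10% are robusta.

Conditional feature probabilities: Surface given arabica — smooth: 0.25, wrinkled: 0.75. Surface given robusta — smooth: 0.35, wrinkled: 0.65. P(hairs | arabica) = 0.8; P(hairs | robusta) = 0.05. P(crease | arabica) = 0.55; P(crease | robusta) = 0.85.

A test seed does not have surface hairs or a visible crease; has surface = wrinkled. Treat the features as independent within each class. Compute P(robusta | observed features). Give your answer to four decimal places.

arabica: 0.9 × 0.75 × (1−0.8) × (1−0.55) = 0.06075
robusta: 0.1 × 0.65 × (1−0.05) × (1−0.85) = 0.0092625
P(robusta | x) = 0.0092625 / 0.0700125 ≈ 0.1323

0.1323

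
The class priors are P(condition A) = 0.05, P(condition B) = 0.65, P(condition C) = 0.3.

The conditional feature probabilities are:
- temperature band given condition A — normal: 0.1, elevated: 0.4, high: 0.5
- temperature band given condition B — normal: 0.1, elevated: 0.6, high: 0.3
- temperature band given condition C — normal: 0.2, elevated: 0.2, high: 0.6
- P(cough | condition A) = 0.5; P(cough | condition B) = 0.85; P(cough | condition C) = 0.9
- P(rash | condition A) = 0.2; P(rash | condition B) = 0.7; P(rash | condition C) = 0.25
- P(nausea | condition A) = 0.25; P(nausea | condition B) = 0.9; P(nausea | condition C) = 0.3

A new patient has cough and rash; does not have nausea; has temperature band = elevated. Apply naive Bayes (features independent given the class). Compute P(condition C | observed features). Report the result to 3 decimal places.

condition A: 0.05 × 0.4 × 0.5 × 0.2 × (1−0.25) = 0.0015
condition B: 0.65 × 0.6 × 0.85 × 0.7 × (1−0.9) = 0.023205
condition C: 0.3 × 0.2 × 0.9 × 0.25 × (1−0.3) = 0.00945
P(condition C | x) = 0.00945 / 0.034155 ≈ 0.277

0.277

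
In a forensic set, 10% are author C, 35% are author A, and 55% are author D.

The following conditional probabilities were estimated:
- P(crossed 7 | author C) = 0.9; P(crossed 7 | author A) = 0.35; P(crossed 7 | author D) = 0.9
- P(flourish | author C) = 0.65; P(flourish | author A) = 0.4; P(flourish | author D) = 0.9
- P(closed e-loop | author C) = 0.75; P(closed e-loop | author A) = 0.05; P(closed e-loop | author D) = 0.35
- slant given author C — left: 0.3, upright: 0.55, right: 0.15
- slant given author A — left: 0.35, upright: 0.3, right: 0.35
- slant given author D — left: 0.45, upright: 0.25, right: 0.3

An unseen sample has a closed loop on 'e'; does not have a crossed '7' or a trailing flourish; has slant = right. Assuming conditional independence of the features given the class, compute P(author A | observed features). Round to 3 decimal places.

0.711

author C: 0.1 × (1−0.9) × (1−0.65) × 0.75 × 0.15 = 0.00039375
author A: 0.35 × (1−0.35) × (1−0.4) × 0.05 × 0.35 = 0.00238875
author D: 0.55 × (1−0.9) × (1−0.9) × 0.35 × 0.3 = 0.0005775
P(author A | x) = 0.00238875 / 0.00336 ≈ 0.711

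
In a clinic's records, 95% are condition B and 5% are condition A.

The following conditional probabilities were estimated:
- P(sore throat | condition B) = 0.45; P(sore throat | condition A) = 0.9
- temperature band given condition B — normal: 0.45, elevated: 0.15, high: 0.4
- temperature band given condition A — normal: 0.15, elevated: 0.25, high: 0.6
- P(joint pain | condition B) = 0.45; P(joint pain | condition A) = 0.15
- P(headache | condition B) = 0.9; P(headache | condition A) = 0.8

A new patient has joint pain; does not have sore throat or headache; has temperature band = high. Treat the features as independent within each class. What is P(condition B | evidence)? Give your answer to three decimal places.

condition B: 0.95 × (1−0.45) × 0.4 × 0.45 × (1−0.9) = 0.009405
condition A: 0.05 × (1−0.9) × 0.6 × 0.15 × (1−0.8) = 0.00009
P(condition B | x) = 0.009405 / 0.009495 ≈ 0.991

0.991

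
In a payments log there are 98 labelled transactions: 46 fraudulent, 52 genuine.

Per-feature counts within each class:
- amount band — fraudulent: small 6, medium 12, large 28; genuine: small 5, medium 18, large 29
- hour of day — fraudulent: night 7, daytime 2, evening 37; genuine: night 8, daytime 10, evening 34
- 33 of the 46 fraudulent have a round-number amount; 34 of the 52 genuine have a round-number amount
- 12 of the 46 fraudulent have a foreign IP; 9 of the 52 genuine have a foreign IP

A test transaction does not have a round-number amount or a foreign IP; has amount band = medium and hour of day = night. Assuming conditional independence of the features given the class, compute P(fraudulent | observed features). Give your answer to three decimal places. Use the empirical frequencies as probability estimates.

fraudulent: (46/98) × (12/46) × (7/46) × (13/46) × (34/46) ≈ 0.00389226
genuine: (52/98) × (18/52) × (8/52) × (18/52) × (43/52) ≈ 0.00808849
P(fraudulent | x) = 0.00389226 / 0.01198075 ≈ 0.325

0.325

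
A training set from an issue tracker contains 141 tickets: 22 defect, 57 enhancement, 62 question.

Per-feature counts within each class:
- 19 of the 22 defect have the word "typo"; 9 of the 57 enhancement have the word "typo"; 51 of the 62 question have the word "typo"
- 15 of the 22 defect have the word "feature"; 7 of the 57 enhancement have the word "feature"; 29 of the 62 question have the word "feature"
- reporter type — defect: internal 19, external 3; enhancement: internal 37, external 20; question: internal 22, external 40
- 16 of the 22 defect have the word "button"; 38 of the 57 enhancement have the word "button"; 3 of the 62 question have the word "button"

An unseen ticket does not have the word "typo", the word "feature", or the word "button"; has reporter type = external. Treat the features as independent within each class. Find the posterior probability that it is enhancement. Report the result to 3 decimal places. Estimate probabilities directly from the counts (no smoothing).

defect: (22/141) × (3/22) × (7/22) × (3/22) × (6/22) ≈ 0.00025177
enhancement: (57/141) × (48/57) × (50/57) × (20/57) × (19/57) ≈ 0.0349262
question: (62/141) × (11/62) × (33/62) × (40/62) × (59/62) ≈ 0.0254932
P(enhancement | x) = 0.0349262 / 0.06067117 ≈ 0.576

0.576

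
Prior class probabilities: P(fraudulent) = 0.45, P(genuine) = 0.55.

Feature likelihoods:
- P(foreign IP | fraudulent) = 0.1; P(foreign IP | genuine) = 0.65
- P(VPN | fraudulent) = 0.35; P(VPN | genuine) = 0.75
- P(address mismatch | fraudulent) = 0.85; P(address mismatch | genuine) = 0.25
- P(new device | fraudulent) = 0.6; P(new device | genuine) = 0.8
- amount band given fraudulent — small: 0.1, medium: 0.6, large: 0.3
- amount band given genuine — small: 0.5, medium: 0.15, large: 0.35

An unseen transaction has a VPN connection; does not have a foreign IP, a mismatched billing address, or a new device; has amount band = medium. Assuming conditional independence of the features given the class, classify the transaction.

fraudulent: 0.45 × (1−0.1) × 0.35 × (1−0.85) × (1−0.6) × 0.6 = 0.005103
genuine: 0.55 × (1−0.65) × 0.75 × (1−0.25) × (1−0.8) × 0.15 = 0.0032484375
Highest score → fraudulent.

fraudulent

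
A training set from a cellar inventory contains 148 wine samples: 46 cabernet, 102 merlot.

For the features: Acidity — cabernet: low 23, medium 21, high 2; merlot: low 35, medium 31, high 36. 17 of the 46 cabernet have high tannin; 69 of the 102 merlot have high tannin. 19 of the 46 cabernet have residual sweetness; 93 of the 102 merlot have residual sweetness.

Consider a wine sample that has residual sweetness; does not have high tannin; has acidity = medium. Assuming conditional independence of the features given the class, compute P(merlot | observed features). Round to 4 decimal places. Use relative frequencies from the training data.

cabernet: (46/148) × (21/46) × (29/46) × (19/46) ≈ 0.0369482
merlot: (102/148) × (31/102) × (33/102) × (93/102) ≈ 0.0617869
P(merlot | x) = 0.0617869 / 0.0987351 ≈ 0.6258

0.6258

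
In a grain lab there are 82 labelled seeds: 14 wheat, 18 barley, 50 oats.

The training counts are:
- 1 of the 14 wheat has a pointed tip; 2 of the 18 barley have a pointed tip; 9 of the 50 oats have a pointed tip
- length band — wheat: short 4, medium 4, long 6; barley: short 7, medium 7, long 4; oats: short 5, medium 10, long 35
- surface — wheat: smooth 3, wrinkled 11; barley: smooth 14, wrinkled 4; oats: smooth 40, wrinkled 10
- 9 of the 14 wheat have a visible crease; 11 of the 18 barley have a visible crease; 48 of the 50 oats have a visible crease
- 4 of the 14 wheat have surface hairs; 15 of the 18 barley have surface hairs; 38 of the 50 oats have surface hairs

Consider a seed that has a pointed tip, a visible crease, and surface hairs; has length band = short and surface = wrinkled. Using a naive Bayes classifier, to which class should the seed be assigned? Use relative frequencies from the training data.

oats

wheat: (14/82) × (1/14) × (4/14) × (11/14) × (9/14) × (4/14) ≈ 0.000502839
barley: (18/82) × (2/18) × (7/18) × (4/18) × (11/18) × (15/18) ≈ 0.00107342
oats: (50/82) × (9/50) × (5/50) × (10/50) × (48/50) × (38/50) ≈ 0.00160156
Highest score → oats.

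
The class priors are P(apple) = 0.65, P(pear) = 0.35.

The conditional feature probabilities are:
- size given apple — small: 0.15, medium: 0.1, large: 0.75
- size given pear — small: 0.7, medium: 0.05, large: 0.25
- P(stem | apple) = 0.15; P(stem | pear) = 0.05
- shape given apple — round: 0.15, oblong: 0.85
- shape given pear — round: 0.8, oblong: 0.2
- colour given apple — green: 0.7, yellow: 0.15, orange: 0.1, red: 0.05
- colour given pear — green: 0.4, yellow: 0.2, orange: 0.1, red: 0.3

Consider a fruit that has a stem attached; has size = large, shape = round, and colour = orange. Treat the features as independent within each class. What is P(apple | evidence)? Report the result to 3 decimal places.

apple: 0.65 × 0.75 × 0.15 × 0.15 × 0.1 = 0.001096875
pear: 0.35 × 0.25 × 0.05 × 0.8 × 0.1 = 0.00035
P(apple | x) = 0.001096875 / 0.001446875 ≈ 0.758

0.758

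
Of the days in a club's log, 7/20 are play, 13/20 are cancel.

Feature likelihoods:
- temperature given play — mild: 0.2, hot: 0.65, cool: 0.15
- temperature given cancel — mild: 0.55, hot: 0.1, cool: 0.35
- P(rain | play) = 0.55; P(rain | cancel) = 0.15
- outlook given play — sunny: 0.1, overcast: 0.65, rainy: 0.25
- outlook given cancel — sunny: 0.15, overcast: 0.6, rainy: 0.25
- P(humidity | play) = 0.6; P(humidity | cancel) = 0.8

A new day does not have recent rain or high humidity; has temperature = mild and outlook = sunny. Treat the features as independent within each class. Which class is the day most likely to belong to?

cancel

play: 0.35 × 0.2 × (1−0.55) × 0.1 × (1−0.6) = 0.00126
cancel: 0.65 × 0.55 × (1−0.15) × 0.15 × (1−0.8) = 0.00911625
Highest score → cancel.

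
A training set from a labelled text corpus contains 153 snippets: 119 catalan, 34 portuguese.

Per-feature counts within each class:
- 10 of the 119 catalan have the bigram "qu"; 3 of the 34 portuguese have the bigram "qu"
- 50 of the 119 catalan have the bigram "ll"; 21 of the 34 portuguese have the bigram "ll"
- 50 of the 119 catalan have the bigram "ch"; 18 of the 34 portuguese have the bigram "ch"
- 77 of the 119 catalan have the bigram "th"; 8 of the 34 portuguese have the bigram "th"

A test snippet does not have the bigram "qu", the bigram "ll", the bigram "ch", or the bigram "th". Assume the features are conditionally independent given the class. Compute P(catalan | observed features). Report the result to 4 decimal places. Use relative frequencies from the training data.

0.7520

catalan: (119/153) × (109/119) × (69/119) × (69/119) × (42/119) ≈ 0.084536
portuguese: (34/153) × (31/34) × (13/34) × (16/34) × (26/34) ≈ 0.0278786
P(catalan | x) = 0.084536 / 0.1124146 ≈ 0.7520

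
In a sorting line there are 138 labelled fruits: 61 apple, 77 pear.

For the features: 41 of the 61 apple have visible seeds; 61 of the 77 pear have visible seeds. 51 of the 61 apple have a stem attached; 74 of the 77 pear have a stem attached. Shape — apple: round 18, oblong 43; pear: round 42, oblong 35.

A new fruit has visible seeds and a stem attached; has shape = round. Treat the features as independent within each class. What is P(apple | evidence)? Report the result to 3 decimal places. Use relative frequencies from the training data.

0.240

apple: (61/138) × (41/61) × (51/61) × (18/61) ≈ 0.0732973
pear: (77/138) × (61/77) × (74/77) × (42/77) ≈ 0.231713
P(apple | x) = 0.0732973 / 0.3050103 ≈ 0.240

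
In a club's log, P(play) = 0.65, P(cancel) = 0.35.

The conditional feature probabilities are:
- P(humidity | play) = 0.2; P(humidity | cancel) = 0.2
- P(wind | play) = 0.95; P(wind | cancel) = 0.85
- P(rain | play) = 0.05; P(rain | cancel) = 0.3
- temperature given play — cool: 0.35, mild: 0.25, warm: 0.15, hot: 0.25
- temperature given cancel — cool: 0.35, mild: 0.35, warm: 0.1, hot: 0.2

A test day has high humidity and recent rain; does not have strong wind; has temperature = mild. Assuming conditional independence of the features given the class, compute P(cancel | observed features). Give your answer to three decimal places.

play: 0.65 × 0.2 × (1−0.95) × 0.05 × 0.25 = 0.00008125
cancel: 0.35 × 0.2 × (1−0.85) × 0.3 × 0.35 = 0.0011025
P(cancel | x) = 0.0011025 / 0.00118375 ≈ 0.931

0.931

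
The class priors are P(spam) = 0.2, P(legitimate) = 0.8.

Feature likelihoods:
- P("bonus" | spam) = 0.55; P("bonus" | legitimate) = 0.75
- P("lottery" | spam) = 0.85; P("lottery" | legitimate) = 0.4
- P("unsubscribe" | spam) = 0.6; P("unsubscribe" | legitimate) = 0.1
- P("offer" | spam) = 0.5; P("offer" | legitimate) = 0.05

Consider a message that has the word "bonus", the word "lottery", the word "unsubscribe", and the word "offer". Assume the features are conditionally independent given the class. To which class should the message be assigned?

spam

spam: 0.2 × 0.55 × 0.85 × 0.6 × 0.5 = 0.02805
legitimate: 0.8 × 0.75 × 0.4 × 0.1 × 0.05 = 0.0012
Highest score → spam.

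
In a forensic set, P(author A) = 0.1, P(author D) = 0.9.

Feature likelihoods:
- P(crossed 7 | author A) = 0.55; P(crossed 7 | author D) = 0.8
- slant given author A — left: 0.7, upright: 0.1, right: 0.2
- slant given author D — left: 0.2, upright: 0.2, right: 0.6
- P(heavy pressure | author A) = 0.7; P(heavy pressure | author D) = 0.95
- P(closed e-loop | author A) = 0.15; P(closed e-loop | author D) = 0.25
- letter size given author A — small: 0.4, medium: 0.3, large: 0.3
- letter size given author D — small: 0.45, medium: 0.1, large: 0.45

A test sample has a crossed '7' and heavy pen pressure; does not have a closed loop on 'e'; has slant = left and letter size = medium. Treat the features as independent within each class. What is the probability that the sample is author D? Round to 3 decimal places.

author A: 0.1 × 0.55 × 0.7 × 0.7 × (1−0.15) × 0.3 = 0.00687225
author D: 0.9 × 0.8 × 0.2 × 0.95 × (1−0.25) × 0.1 = 0.01026
P(author D | x) = 0.01026 / 0.01713225 ≈ 0.599

0.599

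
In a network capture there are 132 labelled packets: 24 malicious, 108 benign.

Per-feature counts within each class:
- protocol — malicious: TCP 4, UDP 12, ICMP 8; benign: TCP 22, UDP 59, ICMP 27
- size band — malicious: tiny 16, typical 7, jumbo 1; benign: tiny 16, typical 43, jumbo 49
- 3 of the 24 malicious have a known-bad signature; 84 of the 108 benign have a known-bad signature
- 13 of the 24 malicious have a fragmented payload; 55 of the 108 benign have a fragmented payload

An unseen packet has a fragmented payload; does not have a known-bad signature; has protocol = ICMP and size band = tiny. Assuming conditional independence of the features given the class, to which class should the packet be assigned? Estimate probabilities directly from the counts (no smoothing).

malicious: (24/132) × (8/24) × (16/24) × (21/24) × (13/24) ≈ 0.0191498
benign: (108/132) × (27/108) × (16/108) × (24/108) × (55/108) ≈ 0.00342936
Highest score → malicious.

malicious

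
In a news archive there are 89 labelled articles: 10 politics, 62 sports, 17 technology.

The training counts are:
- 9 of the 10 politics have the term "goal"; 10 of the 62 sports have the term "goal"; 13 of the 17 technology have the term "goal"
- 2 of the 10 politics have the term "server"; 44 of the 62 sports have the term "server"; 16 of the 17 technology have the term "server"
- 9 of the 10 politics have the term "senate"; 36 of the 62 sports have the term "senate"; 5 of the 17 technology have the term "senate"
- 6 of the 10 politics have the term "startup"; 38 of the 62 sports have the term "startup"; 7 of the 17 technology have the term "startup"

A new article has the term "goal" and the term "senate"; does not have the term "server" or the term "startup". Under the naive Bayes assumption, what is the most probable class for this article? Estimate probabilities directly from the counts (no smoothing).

politics: (10/89) × (9/10) × (8/10) × (9/10) × (4/10) ≈ 0.0291236
sports: (62/89) × (10/62) × (18/62) × (36/62) × (24/62) ≈ 0.00733198
technology: (17/89) × (13/17) × (1/17) × (5/17) × (10/17) ≈ 0.00148654
Highest score → politics.

politics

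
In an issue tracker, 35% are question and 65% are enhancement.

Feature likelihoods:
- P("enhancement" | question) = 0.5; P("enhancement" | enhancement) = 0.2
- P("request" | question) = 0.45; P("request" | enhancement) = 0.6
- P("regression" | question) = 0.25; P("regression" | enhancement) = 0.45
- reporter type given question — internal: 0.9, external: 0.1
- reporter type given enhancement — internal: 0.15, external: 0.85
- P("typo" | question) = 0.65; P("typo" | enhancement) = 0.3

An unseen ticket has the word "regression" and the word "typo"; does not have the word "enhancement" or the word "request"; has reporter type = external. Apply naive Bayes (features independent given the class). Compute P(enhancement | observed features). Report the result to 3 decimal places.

question: 0.35 × (1−0.5) × (1−0.45) × 0.25 × 0.1 × 0.65 = 0.0015640625
enhancement: 0.65 × (1−0.2) × (1−0.6) × 0.45 × 0.85 × 0.3 = 0.023868
P(enhancement | x) = 0.023868 / 0.0254320625 ≈ 0.939

0.939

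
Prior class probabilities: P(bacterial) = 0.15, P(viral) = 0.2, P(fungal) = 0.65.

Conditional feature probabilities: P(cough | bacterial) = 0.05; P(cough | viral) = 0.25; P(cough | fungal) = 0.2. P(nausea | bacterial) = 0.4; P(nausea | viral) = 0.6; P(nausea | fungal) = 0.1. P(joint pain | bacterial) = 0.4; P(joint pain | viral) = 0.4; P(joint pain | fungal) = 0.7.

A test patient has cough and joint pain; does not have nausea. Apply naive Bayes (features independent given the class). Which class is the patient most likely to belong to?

fungal

bacterial: 0.15 × 0.05 × (1−0.4) × 0.4 = 0.0018
viral: 0.2 × 0.25 × (1−0.6) × 0.4 = 0.008
fungal: 0.65 × 0.2 × (1−0.1) × 0.7 = 0.0819
Highest score → fungal.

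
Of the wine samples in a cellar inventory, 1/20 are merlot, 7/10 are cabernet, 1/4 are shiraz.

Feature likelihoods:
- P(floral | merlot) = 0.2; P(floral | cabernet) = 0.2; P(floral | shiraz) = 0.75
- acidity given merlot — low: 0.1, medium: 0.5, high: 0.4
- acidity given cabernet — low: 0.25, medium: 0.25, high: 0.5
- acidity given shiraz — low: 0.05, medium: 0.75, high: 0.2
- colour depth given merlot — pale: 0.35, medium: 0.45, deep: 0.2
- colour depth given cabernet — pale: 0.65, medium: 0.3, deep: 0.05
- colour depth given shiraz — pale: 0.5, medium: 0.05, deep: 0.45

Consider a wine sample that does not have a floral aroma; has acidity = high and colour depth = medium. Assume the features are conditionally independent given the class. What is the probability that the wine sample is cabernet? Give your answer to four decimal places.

merlot: 0.05 × (1−0.2) × 0.4 × 0.45 = 0.0072
cabernet: 0.7 × (1−0.2) × 0.5 × 0.3 = 0.084
shiraz: 0.25 × (1−0.75) × 0.2 × 0.05 = 0.000625
P(cabernet | x) = 0.084 / 0.091825 ≈ 0.9148

0.9148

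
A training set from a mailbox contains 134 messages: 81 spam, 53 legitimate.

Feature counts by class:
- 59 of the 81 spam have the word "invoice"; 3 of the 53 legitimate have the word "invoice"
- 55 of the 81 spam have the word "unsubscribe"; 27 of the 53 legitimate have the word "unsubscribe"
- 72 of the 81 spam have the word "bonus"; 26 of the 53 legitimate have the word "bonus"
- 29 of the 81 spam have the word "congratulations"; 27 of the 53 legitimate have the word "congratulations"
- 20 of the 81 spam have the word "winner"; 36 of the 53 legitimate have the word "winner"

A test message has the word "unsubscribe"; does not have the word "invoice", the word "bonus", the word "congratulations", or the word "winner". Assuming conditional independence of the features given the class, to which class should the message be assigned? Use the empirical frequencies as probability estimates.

legitimate

spam: (81/134) × (22/81) × (55/81) × (9/81) × (52/81) × (61/81) ≈ 0.00598847
legitimate: (53/134) × (50/53) × (27/53) × (27/53) × (26/53) × (17/53) ≈ 0.0152374
Highest score → legitimate.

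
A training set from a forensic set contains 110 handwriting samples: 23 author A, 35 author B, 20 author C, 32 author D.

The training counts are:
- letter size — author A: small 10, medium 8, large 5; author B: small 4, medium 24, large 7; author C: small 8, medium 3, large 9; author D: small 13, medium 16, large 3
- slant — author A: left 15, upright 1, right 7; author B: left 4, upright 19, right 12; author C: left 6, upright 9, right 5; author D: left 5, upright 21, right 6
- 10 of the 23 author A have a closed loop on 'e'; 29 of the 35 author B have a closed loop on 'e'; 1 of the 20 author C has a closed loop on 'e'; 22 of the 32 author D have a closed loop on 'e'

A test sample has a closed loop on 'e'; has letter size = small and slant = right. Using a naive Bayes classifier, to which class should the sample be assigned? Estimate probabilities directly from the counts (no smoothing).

author A: (23/110) × (10/23) × (7/23) × (10/23) ≈ 0.0120296
author B: (35/110) × (4/35) × (12/35) × (29/35) ≈ 0.0103302
author C: (20/110) × (8/20) × (5/20) × (1/20) ≈ 0.000909091
author D: (32/110) × (13/32) × (6/32) × (22/32) = 0.015234375
Highest score → author D.

author D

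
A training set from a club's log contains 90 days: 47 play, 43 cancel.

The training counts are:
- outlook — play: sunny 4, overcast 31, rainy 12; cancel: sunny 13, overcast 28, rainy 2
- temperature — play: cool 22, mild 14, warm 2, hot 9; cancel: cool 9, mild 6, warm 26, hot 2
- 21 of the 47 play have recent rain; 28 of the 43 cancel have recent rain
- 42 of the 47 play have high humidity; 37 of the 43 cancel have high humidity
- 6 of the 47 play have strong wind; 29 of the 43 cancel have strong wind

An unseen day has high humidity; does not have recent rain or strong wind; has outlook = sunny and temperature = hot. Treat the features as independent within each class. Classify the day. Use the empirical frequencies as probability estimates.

play: (47/90) × (4/47) × (9/47) × (26/47) × (42/47) × (41/47) ≈ 0.00367008
cancel: (43/90) × (13/43) × (2/43) × (15/43) × (37/43) × (14/43) ≈ 0.000656565
Highest score → play.

play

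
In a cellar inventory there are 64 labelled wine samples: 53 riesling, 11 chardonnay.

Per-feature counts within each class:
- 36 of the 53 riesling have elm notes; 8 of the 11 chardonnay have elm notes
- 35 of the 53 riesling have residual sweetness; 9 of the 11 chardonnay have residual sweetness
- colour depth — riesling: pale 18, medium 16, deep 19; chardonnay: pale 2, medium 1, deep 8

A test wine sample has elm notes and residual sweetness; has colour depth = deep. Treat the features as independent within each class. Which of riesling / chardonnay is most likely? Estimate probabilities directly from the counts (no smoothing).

riesling: (53/64) × (36/53) × (35/53) × (19/53) ≈ 0.133166
chardonnay: (11/64) × (8/11) × (9/11) × (8/11) ≈ 0.0743802
Highest score → riesling.

riesling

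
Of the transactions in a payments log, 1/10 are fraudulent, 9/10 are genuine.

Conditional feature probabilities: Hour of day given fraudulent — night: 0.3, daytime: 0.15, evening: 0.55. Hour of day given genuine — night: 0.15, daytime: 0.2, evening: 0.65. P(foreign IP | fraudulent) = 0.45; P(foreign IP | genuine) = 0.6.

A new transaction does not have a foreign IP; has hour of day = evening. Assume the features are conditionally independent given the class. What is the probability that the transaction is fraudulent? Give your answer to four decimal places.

0.1145

fraudulent: 0.1 × 0.55 × (1−0.45) = 0.03025
genuine: 0.9 × 0.65 × (1−0.6) = 0.234
P(fraudulent | x) = 0.03025 / 0.26425 ≈ 0.1145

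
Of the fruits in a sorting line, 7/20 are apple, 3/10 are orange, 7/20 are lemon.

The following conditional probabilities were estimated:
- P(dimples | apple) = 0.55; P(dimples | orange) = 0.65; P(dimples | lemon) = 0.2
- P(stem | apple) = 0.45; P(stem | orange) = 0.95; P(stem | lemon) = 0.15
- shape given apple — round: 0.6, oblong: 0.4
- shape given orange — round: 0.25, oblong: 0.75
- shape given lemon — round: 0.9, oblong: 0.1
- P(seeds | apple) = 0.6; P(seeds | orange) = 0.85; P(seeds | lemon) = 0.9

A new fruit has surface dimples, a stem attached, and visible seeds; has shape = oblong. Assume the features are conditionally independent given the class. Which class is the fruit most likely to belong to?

apple: 0.35 × 0.55 × 0.45 × 0.4 × 0.6 = 0.02079
orange: 0.3 × 0.65 × 0.95 × 0.75 × 0.85 = 0.118096875
lemon: 0.35 × 0.2 × 0.15 × 0.1 × 0.9 = 0.000945
Highest score → orange.

orange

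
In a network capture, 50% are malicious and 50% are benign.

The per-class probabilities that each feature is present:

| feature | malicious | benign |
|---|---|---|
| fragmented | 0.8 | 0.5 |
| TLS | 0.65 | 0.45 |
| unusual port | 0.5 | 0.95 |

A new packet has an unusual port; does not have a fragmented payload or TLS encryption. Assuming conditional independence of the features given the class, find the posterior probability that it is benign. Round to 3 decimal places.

0.882

malicious: 0.5 × (1−0.8) × (1−0.65) × 0.5 = 0.0175
benign: 0.5 × (1−0.5) × (1−0.45) × 0.95 = 0.130625
P(benign | x) = 0.130625 / 0.148125 ≈ 0.882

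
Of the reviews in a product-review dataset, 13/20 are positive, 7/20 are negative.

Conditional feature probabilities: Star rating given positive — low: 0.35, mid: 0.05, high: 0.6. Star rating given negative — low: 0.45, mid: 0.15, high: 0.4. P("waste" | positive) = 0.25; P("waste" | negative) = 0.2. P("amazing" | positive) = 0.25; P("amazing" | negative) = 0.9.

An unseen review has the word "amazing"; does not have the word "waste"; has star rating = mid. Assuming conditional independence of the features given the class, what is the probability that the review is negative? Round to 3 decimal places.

0.861

positive: 0.65 × 0.05 × (1−0.25) × 0.25 = 0.00609375
negative: 0.35 × 0.15 × (1−0.2) × 0.9 = 0.0378
P(negative | x) = 0.0378 / 0.04389375 ≈ 0.861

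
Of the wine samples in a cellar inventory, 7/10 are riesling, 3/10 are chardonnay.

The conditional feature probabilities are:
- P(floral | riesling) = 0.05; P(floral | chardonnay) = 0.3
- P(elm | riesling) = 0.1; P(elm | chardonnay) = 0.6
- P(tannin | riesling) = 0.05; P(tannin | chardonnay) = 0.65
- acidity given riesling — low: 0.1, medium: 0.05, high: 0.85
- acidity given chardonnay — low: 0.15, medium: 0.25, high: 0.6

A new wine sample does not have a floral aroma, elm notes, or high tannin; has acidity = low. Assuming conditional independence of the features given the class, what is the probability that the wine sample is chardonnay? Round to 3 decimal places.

0.072

riesling: 0.7 × (1−0.05) × (1−0.1) × (1−0.05) × 0.1 = 0.0568575
chardonnay: 0.3 × (1−0.3) × (1−0.6) × (1−0.65) × 0.15 = 0.00441
P(chardonnay | x) = 0.00441 / 0.0612675 ≈ 0.072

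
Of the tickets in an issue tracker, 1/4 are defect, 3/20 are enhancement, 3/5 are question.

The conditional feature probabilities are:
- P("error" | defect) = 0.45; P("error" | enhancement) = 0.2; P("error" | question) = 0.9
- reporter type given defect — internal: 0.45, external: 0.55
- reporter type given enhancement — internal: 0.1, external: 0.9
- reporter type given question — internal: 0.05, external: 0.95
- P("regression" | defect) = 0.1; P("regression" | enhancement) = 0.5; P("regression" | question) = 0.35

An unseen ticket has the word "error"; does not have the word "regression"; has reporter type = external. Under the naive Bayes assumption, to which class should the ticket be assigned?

defect: 0.25 × 0.45 × 0.55 × (1−0.1) = 0.0556875
enhancement: 0.15 × 0.2 × 0.9 × (1−0.5) = 0.0135
question: 0.6 × 0.9 × 0.95 × (1−0.35) = 0.33345
Highest score → question.

question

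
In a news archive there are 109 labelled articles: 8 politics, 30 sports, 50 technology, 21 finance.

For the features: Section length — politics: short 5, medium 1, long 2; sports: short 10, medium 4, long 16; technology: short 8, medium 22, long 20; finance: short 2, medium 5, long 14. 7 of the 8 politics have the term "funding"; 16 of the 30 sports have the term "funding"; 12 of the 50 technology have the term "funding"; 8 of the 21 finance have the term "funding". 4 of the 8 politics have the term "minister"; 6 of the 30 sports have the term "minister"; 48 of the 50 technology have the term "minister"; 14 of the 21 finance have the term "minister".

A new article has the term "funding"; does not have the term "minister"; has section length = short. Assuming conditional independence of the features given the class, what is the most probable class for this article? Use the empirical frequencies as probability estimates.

politics: (8/109) × (5/8) × (7/8) × (4/8) ≈ 0.0200688
sports: (30/109) × (10/30) × (16/30) × (24/30) ≈ 0.0391437
technology: (50/109) × (8/50) × (12/50) × (2/50) ≈ 0.000704587
finance: (21/109) × (2/21) × (8/21) × (7/21) ≈ 0.00232998
Highest score → sports.

sports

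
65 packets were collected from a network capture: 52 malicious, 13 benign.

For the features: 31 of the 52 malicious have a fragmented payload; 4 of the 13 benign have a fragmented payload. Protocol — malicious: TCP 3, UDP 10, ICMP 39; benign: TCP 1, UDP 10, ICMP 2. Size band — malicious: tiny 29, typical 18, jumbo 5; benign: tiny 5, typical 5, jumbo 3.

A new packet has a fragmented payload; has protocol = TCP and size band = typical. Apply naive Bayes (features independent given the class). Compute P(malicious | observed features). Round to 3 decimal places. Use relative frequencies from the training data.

malicious: (52/65) × (31/52) × (3/52) × (18/52) ≈ 0.00952435
benign: (13/65) × (4/13) × (1/13) × (5/13) ≈ 0.00182066
P(malicious | x) = 0.00952435 / 0.01134501 ≈ 0.840

0.840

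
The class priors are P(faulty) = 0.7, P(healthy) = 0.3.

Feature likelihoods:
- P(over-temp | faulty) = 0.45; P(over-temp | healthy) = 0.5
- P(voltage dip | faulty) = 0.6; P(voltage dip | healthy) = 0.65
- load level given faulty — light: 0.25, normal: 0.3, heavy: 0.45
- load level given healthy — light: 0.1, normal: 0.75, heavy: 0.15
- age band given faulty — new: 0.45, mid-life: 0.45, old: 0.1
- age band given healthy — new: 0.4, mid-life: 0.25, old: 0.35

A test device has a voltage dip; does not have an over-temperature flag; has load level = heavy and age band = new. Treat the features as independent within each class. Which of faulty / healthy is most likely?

faulty

faulty: 0.7 × (1−0.45) × 0.6 × 0.45 × 0.45 = 0.0467775
healthy: 0.3 × (1−0.5) × 0.65 × 0.15 × 0.4 = 0.00585
Highest score → faulty.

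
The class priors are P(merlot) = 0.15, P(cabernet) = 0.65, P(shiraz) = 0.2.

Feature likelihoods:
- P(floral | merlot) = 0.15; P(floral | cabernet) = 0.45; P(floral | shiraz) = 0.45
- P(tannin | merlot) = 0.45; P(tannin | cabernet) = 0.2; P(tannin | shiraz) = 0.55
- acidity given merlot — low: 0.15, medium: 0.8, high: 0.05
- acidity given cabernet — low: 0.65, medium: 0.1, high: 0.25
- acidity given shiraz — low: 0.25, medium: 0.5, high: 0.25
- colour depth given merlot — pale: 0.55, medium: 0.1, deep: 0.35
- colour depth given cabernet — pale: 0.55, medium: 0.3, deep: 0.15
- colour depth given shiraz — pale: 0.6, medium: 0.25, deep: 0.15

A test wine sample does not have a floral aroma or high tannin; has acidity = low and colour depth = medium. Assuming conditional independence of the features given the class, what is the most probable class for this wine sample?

merlot: 0.15 × (1−0.15) × (1−0.45) × 0.15 × 0.1 = 0.001051875
cabernet: 0.65 × (1−0.45) × (1−0.2) × 0.65 × 0.3 = 0.05577
shiraz: 0.2 × (1−0.45) × (1−0.55) × 0.25 × 0.25 = 0.00309375
Highest score → cabernet.

cabernet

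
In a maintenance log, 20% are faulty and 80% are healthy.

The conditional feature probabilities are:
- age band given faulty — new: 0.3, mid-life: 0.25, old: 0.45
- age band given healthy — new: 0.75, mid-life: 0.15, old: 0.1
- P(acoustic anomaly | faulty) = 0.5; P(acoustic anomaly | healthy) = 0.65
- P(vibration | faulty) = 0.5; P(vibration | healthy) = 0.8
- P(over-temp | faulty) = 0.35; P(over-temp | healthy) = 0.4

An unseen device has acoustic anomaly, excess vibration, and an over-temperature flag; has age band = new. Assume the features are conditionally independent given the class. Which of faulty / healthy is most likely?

faulty: 0.2 × 0.3 × 0.5 × 0.5 × 0.35 = 0.00525
healthy: 0.8 × 0.75 × 0.65 × 0.8 × 0.4 = 0.1248
Highest score → healthy.

healthy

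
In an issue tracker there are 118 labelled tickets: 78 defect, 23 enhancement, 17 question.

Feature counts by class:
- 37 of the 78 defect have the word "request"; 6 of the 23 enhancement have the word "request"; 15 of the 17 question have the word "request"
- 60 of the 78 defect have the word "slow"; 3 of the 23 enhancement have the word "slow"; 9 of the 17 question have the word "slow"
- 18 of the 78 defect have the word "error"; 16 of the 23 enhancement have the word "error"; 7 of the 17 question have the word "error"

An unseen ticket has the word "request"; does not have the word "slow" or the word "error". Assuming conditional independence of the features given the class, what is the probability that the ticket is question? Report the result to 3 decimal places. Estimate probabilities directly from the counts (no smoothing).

defect: (78/118) × (37/78) × (18/78) × (60/78) ≈ 0.0556614
enhancement: (23/118) × (6/23) × (20/23) × (7/23) ≈ 0.0134568
question: (17/118) × (15/17) × (8/17) × (10/17) ≈ 0.0351886
P(question | x) = 0.0351886 / 0.1043068 ≈ 0.337

0.337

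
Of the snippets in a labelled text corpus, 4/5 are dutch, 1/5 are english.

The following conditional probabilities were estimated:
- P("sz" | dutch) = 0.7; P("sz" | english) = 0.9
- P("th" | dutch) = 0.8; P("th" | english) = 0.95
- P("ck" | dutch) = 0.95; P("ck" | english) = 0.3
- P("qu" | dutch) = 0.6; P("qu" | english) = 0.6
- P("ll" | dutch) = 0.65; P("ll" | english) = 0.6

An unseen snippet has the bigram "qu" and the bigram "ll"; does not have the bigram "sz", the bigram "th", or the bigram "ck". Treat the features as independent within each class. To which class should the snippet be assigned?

dutch: 0.8 × (1−0.7) × (1−0.8) × (1−0.95) × 0.6 × 0.65 = 0.000936
english: 0.2 × (1−0.9) × (1−0.95) × (1−0.3) × 0.6 × 0.6 = 0.000252
Highest score → dutch.

dutch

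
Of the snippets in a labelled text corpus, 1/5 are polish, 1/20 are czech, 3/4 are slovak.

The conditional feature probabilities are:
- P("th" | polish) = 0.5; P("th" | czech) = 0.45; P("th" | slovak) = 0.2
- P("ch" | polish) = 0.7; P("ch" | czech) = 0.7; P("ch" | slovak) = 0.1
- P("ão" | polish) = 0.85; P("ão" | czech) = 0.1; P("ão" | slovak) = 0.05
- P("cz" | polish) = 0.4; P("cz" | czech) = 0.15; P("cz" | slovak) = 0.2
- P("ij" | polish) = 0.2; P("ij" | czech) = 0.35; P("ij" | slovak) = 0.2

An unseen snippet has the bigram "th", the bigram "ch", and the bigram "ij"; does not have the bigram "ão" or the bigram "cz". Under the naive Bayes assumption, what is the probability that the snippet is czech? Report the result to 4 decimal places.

polish: 0.2 × 0.5 × 0.7 × (1−0.85) × (1−0.4) × 0.2 = 0.00126
czech: 0.05 × 0.45 × 0.7 × (1−0.1) × (1−0.15) × 0.35 = 0.0042170625
slovak: 0.75 × 0.2 × 0.1 × (1−0.05) × (1−0.2) × 0.2 = 0.00228
P(czech | x) = 0.0042170625 / 0.0077570625 ≈ 0.5436

0.5436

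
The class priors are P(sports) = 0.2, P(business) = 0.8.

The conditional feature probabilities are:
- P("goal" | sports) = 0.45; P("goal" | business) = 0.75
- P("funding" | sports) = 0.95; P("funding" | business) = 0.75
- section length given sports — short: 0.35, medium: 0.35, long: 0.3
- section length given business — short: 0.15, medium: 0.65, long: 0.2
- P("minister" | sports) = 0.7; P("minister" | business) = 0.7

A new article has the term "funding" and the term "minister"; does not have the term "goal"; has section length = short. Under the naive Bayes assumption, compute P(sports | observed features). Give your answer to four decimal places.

0.6191

sports: 0.2 × (1−0.45) × 0.95 × 0.35 × 0.7 = 0.0256025
business: 0.8 × (1−0.75) × 0.75 × 0.15 × 0.7 = 0.01575
P(sports | x) = 0.0256025 / 0.0413525 ≈ 0.6191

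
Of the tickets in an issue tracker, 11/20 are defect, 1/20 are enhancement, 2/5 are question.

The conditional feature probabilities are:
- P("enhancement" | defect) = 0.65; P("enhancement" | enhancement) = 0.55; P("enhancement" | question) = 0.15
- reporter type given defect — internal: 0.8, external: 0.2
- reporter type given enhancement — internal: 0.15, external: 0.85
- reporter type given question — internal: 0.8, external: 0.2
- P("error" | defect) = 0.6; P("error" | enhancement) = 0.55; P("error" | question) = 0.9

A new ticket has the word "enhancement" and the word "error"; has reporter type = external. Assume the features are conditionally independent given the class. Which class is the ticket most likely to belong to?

defect

defect: 0.55 × 0.65 × 0.2 × 0.6 = 0.0429
enhancement: 0.05 × 0.55 × 0.85 × 0.55 = 0.01285625
question: 0.4 × 0.15 × 0.2 × 0.9 = 0.0108
Highest score → defect.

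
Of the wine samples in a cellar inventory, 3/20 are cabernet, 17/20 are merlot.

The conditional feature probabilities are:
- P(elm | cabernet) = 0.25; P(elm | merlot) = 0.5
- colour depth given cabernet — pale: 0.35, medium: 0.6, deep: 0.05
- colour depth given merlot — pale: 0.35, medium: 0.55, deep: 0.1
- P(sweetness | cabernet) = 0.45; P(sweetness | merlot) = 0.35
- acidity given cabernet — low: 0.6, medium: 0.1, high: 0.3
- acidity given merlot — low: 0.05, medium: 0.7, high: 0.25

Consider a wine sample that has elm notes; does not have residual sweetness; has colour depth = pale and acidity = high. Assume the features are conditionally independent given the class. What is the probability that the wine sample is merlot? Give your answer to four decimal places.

cabernet: 0.15 × 0.25 × 0.35 × (1−0.45) × 0.3 = 0.002165625
merlot: 0.85 × 0.5 × 0.35 × (1−0.35) × 0.25 = 0.024171875
P(merlot | x) = 0.024171875 / 0.0263375 ≈ 0.9178

0.9178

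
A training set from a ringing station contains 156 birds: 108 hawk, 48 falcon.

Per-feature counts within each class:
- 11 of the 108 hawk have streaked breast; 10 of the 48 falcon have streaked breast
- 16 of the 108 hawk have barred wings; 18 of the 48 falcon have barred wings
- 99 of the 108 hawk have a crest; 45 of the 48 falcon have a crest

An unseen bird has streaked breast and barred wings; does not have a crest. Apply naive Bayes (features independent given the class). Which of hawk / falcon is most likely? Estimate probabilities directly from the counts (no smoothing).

hawk: (108/156) × (11/108) × (16/108) × (9/108) ≈ 0.000870529
falcon: (48/156) × (10/48) × (18/48) × (3/48) ≈ 0.0015024
Highest score → falcon.

falcon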